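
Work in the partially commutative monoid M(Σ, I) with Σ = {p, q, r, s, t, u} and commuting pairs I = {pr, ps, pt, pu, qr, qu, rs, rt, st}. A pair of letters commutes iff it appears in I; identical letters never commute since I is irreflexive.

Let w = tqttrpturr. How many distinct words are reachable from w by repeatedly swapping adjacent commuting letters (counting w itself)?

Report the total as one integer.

#0=t has no predecessor
#1=q depends on [0:t]
#2=t depends on [1:q]
#3=t depends on [2:t]
#4=r has no predecessor
#5=p depends on [1:q]
#6=t depends on [3:t]
#7=u depends on [4:r, 6:t]
#8=r depends on [7:u]
#9=r depends on [8:r]
sources: [0:t, 4:r]
N(rest) = Σ N(rest − s) over sources s of rest; N(one piece) = 1:
  size 1 → [5]=1  [9]=1
  size 2 → [5,9]=2  [8,9]=1
  size 3 → [5,8,9]=3  [7,8,9]=1
  size 4 → [4,7,8,9]=1  [5,7,8,9]=4  [6,7,8,9]=1
  size 5 → [3,6,7,8,9]=1  [4,5,7,8,9]=5  [4,6,7,8,9]=2  [5,6,7,8,9]=5
  size 6 → [2,3,6,7,8,9]=1  [3,4,6,7,8,9]=3  [3,5,6,7,8,9]=6  [4,5,6,7,8,9]=12
  size 7 → [2,3,4,6,7,8,9]=4  [2,3,5,6,7,8,9]=7  [3,4,5,6,7,8,9]=21
  size 8 → [1,2,3,5,6,7,8,9]=7  [2,3,4,5,6,7,8,9]=32
  first=0(t) contributes 39
  first=4(r) contributes 7
|[w]| = 46

46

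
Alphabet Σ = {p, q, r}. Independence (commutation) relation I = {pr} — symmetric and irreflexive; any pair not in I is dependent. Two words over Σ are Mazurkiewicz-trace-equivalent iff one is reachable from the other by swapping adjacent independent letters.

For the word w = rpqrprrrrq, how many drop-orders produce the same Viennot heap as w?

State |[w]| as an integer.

12

0(r) covers ∅
1(p) covers ∅
2(q) covers 0:r, 1:p
3(r) covers 2:q
4(p) covers 2:q
5(r) covers 3:r
6(r) covers 5:r
7(r) covers 6:r
8(r) covers 7:r
9(q) covers 4:p, 8:r
floor of heap: 0:r, 1:p
completions by unplaced set U, small U first (add the entries for U minus each lowest piece of U):
  |U|=1: {9}:1
  |U|=2: {4,9}:1  {8,9}:1
  |U|=3: {4,8,9}:2  {7,8,9}:1
  |U|=4: {4,7,8,9}:3  {6,7,8,9}:1
  |U|=5: {4,6,7,8,9}:4  {5,6,7,8,9}:1
  |U|=6: {3,5,6,7,8,9}:1  {4,5,6,7,8,9}:5
  |U|=7: {3,4,5,6,7,8,9}:6
  |U|=8: {2,3,4,5,6,7,8,9}:6
  start at 0(r): 6
  start at 1(p): 6
sum over floor = 12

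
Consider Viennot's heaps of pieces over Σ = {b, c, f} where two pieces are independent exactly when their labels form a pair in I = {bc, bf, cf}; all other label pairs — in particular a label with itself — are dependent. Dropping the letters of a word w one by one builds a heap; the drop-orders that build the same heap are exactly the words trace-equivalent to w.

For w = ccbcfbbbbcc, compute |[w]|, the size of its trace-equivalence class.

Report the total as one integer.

2772

drop 0:c onto floor
drop 1:c onto {0:c}
drop 2:b onto floor
drop 3:c onto {1:c}
drop 4:f onto floor
drop 5:b onto {2:b}
drop 6:b onto {5:b}
drop 7:b onto {6:b}
drop 8:b onto {7:b}
drop 9:c onto {3:c}
drop 10:c onto {9:c}
ground layer = {0:c, 2:b, 4:f}
drop-orders for the pieces not yet dropped (sum over which currently-grounded one goes next):
  1 to go: {4} 1  {8} 1  {10} 1
  2 to go: {4,8} 2  {4,10} 2  {7,8} 1  {8,10} 2  {9,10} 1
  3 to go: {3,9,10} 1  {4,7,8} 3  {4,8,10} 6  {4,9,10} 3  {6,7,8} 1  {7,8,10} 3  {8,9,10} 3
  4 to go: {1,3,9,10} 1  {3,4,9,10} 4  {3,8,9,10} 4  {4,6,7,8} 4  {4,7,8,10} 12  {4,8,9,10} 12  {5,6,7,8} 1  {6,7,8,10} 4  {7,8,9,10} 6
  5 to go: {0,1,3,9,10} 1  {1,3,4,9,10} 5  {1,3,8,9,10} 5  {2,5,6,7,8} 1  {3,4,8,9,10} 20  {3,7,8,9,10} 10  {4,5,6,7,8} 5  {4,6,7,8,10} 20  {4,7,8,9,10} 30  {5,6,7,8,10} 5  {6,7,8,9,10} 10
  6 to go: {0,1,3,4,9,10} 6  {0,1,3,8,9,10} 6  {1,3,4,8,9,10} 30  {1,3,7,8,9,10} 15  {2,4,5,6,7,8} 6  {2,5,6,7,8,10} 6  {3,4,7,8,9,10} 60  {3,6,7,8,9,10} 20  {4,5,6,7,8,10} 30  {4,6,7,8,9,10} 60  {5,6,7,8,9,10} 15
  7 to go: {0,1,3,4,8,9,10} 42  {0,1,3,7,8,9,10} 21  {1,3,4,7,8,9,10} 105  {1,3,6,7,8,9,10} 35  {2,4,5,6,7,8,10} 42  {2,5,6,7,8,9,10} 21  {3,4,6,7,8,9,10} 140  {3,5,6,7,8,9,10} 35  {4,5,6,7,8,9,10} 105
  8 to go: {0,1,3,4,7,8,9,10} 168  {0,1,3,6,7,8,9,10} 56  {1,3,4,6,7,8,9,10} 280  {1,3,5,6,7,8,9,10} 70  {2,3,5,6,7,8,9,10} 56  {2,4,5,6,7,8,9,10} 168  {3,4,5,6,7,8,9,10} 280
  9 to go: {0,1,3,4,6,7,8,9,10} 504  {0,1,3,5,6,7,8,9,10} 126  {1,2,3,5,6,7,8,9,10} 126  {1,3,4,5,6,7,8,9,10} 630  {2,3,4,5,6,7,8,9,10} 504
  if 0:c drops first: 1260 orders
  if 2:b drops first: 1260 orders
  if 4:f drops first: 252 orders
heap linearizations: 2772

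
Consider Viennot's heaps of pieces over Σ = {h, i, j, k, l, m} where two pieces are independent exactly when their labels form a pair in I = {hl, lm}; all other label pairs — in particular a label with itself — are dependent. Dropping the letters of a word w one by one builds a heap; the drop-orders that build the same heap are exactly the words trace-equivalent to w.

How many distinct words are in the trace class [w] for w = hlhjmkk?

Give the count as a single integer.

piece 0:h — minimal
piece 1:l — minimal
piece 2:h rests on {0:h}
piece 3:j rests on {1:l, 2:h}
piece 4:m rests on {3:j}
piece 5:k rests on {4:m}
piece 6:k rests on {5:k}
minimal pieces: {0:h, 1:l}
ways to finish when only these pieces remain (= sum over removing one remaining piece with nothing left below it):
  1 left: {6}→1
  2 left: {5,6}→1
  3 left: {4,5,6}→1
  4 left: {3,4,5,6}→1
  5 left: {1,3,4,5,6}→1  {2,3,4,5,6}→1
  placing 0:h first → 2 extensions
  placing 1:l first → 1 extensions
total linear extensions = 3

3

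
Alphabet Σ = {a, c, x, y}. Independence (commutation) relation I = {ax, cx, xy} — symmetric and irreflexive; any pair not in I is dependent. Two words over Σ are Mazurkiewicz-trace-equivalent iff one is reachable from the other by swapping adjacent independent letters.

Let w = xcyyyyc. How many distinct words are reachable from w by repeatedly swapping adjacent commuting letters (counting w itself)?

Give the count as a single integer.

7

piece 0:x — minimal
piece 1:c — minimal
piece 2:y rests on {1:c}
piece 3:y rests on {2:y}
piece 4:y rests on {3:y}
piece 5:y rests on {4:y}
piece 6:c rests on {5:y}
minimal pieces: {0:x, 1:c}
ways to finish when only these pieces remain (= sum over removing one remaining piece with nothing left below it):
  1 left: {0}→1  {6}→1
  2 left: {0,6}→2  {5,6}→1
  3 left: {0,5,6}→3  {4,5,6}→1
  4 left: {0,4,5,6}→4  {3,4,5,6}→1
  5 left: {0,3,4,5,6}→5  {2,3,4,5,6}→1
  placing 0:x first → 1 extensions
  placing 1:c first → 6 extensions
total linear extensions = 7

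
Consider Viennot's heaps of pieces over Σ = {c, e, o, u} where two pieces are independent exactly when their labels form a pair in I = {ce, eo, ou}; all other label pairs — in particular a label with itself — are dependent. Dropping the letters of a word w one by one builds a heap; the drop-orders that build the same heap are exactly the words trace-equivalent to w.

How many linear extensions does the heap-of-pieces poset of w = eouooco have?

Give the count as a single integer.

10

piece 0:e — minimal
piece 1:o — minimal
piece 2:u rests on {0:e}
piece 3:o rests on {1:o}
piece 4:o rests on {3:o}
piece 5:c rests on {2:u, 4:o}
piece 6:o rests on {5:c}
minimal pieces: {0:e, 1:o}
ways to finish when only these pieces remain (= sum over removing one remaining piece with nothing left below it):
  1 left: {6}→1
  2 left: {5,6}→1
  3 left: {2,5,6}→1  {4,5,6}→1
  4 left: {0,2,5,6}→1  {2,4,5,6}→2  {3,4,5,6}→1
  5 left: {0,2,4,5,6}→3  {1,3,4,5,6}→1  {2,3,4,5,6}→3
  placing 0:e first → 4 extensions
  placing 1:o first → 6 extensions
total linear extensions = 10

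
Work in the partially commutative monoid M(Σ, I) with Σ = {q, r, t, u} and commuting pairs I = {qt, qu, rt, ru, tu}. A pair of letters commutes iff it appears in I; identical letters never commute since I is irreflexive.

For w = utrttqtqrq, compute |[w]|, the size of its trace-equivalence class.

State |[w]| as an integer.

1260

drop 0:u onto floor
drop 1:t onto floor
drop 2:r onto floor
drop 3:t onto {1:t}
drop 4:t onto {3:t}
drop 5:q onto {2:r}
drop 6:t onto {4:t}
drop 7:q onto {5:q}
drop 8:r onto {7:q}
drop 9:q onto {8:r}
ground layer = {0:u, 1:t, 2:r}
drop-orders for the pieces not yet dropped (sum over which currently-grounded one goes next):
  1 to go: {0} 1  {6} 1  {9} 1
  2 to go: {0,6} 2  {0,9} 2  {4,6} 1  {6,9} 2  {8,9} 1
  3 to go: {0,4,6} 3  {0,6,9} 6  {0,8,9} 3  {3,4,6} 1  {4,6,9} 3  {6,8,9} 3  {7,8,9} 1
  4 to go: {0,3,4,6} 4  {0,4,6,9} 12  {0,6,8,9} 12  {0,7,8,9} 4  {1,3,4,6} 1  {3,4,6,9} 4  {4,6,8,9} 6  {5,7,8,9} 1  {6,7,8,9} 4
  5 to go: {0,1,3,4,6} 5  {0,3,4,6,9} 20  {0,4,6,8,9} 30  {0,5,7,8,9} 5  {0,6,7,8,9} 20  {1,3,4,6,9} 5  {2,5,7,8,9} 1  {3,4,6,8,9} 10  {4,6,7,8,9} 10  {5,6,7,8,9} 5
  6 to go: {0,1,3,4,6,9} 30  {0,2,5,7,8,9} 6  {0,3,4,6,8,9} 60  {0,4,6,7,8,9} 60  {0,5,6,7,8,9} 30  {1,3,4,6,8,9} 15  {2,5,6,7,8,9} 6  {3,4,6,7,8,9} 20  {4,5,6,7,8,9} 15
  7 to go: {0,1,3,4,6,8,9} 105  {0,2,5,6,7,8,9} 42  {0,3,4,6,7,8,9} 140  {0,4,5,6,7,8,9} 105  {1,3,4,6,7,8,9} 35  {2,4,5,6,7,8,9} 21  {3,4,5,6,7,8,9} 35
  8 to go: {0,1,3,4,6,7,8,9} 280  {0,2,4,5,6,7,8,9} 168  {0,3,4,5,6,7,8,9} 280  {1,3,4,5,6,7,8,9} 70  {2,3,4,5,6,7,8,9} 56
  if 0:u drops first: 126 orders
  if 1:t drops first: 504 orders
  if 2:r drops first: 630 orders
heap linearizations: 1260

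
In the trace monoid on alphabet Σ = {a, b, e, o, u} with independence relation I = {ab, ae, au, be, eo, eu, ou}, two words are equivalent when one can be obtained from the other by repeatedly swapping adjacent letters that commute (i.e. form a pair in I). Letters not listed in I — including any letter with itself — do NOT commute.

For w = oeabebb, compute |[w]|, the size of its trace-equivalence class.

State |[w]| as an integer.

84

drop 0:o onto floor
drop 1:e onto floor
drop 2:a onto {0:o}
drop 3:b onto {0:o}
drop 4:e onto {1:e}
drop 5:b onto {3:b}
drop 6:b onto {5:b}
ground layer = {0:o, 1:e}
drop-orders for the pieces not yet dropped (sum over which currently-grounded one goes next):
  1 to go: {2} 1  {4} 1  {6} 1
  2 to go: {1,4} 1  {2,4} 2  {2,6} 2  {4,6} 2  {5,6} 1
  3 to go: {1,2,4} 3  {1,4,6} 3  {2,4,6} 6  {2,5,6} 3  {3,5,6} 1  {4,5,6} 3
  4 to go: {1,2,4,6} 12  {1,4,5,6} 6  {2,3,5,6} 4  {2,4,5,6} 12  {3,4,5,6} 4
  5 to go: {0,2,3,5,6} 4  {1,2,4,5,6} 30  {1,3,4,5,6} 10  {2,3,4,5,6} 20
  if 0:o drops first: 60 orders
  if 1:e drops first: 24 orders
heap linearizations: 84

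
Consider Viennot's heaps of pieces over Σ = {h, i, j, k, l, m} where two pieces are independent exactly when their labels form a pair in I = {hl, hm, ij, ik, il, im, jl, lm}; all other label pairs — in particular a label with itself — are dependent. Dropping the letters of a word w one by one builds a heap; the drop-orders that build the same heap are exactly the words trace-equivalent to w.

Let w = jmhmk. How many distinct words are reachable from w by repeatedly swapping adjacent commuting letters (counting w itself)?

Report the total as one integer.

3

piece 0:j — minimal
piece 1:m rests on {0:j}
piece 2:h rests on {0:j}
piece 3:m rests on {1:m}
piece 4:k rests on {2:h, 3:m}
minimal pieces: {0:j}
ways to finish when only these pieces remain (= sum over removing one remaining piece with nothing left below it):
  1 left: {4}→1
  2 left: {2,4}→1  {3,4}→1
  3 left: {1,3,4}→1  {2,3,4}→2
  placing 0:j first → 3 extensions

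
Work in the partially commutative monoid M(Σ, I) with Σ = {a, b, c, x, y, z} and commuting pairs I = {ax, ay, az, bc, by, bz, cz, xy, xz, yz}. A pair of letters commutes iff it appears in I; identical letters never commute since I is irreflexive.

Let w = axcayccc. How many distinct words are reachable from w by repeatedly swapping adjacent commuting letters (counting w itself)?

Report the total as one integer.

0(a) covers ∅
1(x) covers ∅
2(c) covers 0:a, 1:x
3(a) covers 2:c
4(y) covers 2:c
5(c) covers 3:a, 4:y
6(c) covers 5:c
7(c) covers 6:c
floor of heap: 0:a, 1:x
completions by unplaced set U, small U first (add the entries for U minus each lowest piece of U):
  |U|=1: {7}:1
  |U|=2: {6,7}:1
  |U|=3: {5,6,7}:1
  |U|=4: {3,5,6,7}:1  {4,5,6,7}:1
  |U|=5: {3,4,5,6,7}:2
  |U|=6: {2,3,4,5,6,7}:2
  start at 0(a): 2
  start at 1(x): 2
sum over floor = 4

4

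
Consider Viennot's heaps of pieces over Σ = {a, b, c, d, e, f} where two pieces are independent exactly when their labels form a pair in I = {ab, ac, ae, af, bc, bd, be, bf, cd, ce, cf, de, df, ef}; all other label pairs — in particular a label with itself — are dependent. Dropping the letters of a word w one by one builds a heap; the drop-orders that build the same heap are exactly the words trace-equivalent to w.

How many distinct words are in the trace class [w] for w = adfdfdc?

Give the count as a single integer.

105

drop 0:a onto floor
drop 1:d onto {0:a}
drop 2:f onto floor
drop 3:d onto {1:d}
drop 4:f onto {2:f}
drop 5:d onto {3:d}
drop 6:c onto floor
ground layer = {0:a, 2:f, 6:c}
drop-orders for the pieces not yet dropped (sum over which currently-grounded one goes next):
  1 to go: {4} 1  {5} 1  {6} 1
  2 to go: {2,4} 1  {3,5} 1  {4,5} 2  {4,6} 2  {5,6} 2
  3 to go: {1,3,5} 1  {2,4,5} 3  {2,4,6} 3  {3,4,5} 3  {3,5,6} 3  {4,5,6} 6
  4 to go: {0,1,3,5} 1  {1,3,4,5} 4  {1,3,5,6} 4  {2,3,4,5} 6  {2,4,5,6} 12  {3,4,5,6} 12
  5 to go: {0,1,3,4,5} 5  {0,1,3,5,6} 5  {1,2,3,4,5} 10  {1,3,4,5,6} 20  {2,3,4,5,6} 30
  if 0:a drops first: 60 orders
  if 2:f drops first: 30 orders
  if 6:c drops first: 15 orders
heap linearizations: 105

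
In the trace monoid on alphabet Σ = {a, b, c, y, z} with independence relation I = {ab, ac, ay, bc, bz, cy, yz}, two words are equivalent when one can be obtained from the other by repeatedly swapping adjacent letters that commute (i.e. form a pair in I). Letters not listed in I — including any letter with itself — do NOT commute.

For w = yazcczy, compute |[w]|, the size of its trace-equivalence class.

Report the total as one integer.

drop 0:y onto floor
drop 1:a onto floor
drop 2:z onto {1:a}
drop 3:c onto {2:z}
drop 4:c onto {3:c}
drop 5:z onto {4:c}
drop 6:y onto {0:y}
ground layer = {0:y, 1:a}
drop-orders for the pieces not yet dropped (sum over which currently-grounded one goes next):
  1 to go: {5} 1  {6} 1
  2 to go: {0,6} 1  {4,5} 1  {5,6} 2
  3 to go: {0,5,6} 3  {3,4,5} 1  {4,5,6} 3
  4 to go: {0,4,5,6} 6  {2,3,4,5} 1  {3,4,5,6} 4
  5 to go: {0,3,4,5,6} 10  {1,2,3,4,5} 1  {2,3,4,5,6} 5
  if 0:y drops first: 6 orders
  if 1:a drops first: 15 orders
heap linearizations: 21

21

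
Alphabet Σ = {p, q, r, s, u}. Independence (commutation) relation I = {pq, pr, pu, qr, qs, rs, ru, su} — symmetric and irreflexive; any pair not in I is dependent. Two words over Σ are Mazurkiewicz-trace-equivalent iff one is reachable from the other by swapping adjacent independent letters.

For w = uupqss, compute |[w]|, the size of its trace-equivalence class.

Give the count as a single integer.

drop 0:u onto floor
drop 1:u onto {0:u}
drop 2:p onto floor
drop 3:q onto {1:u}
drop 4:s onto {2:p}
drop 5:s onto {4:s}
ground layer = {0:u, 2:p}
drop-orders for the pieces not yet dropped (sum over which currently-grounded one goes next):
  1 to go: {3} 1  {5} 1
  2 to go: {1,3} 1  {3,5} 2  {4,5} 1
  3 to go: {0,1,3} 1  {1,3,5} 3  {2,4,5} 1  {3,4,5} 3
  4 to go: {0,1,3,5} 4  {1,3,4,5} 6  {2,3,4,5} 4
  if 0:u drops first: 10 orders
  if 2:p drops first: 10 orders
heap linearizations: 20

20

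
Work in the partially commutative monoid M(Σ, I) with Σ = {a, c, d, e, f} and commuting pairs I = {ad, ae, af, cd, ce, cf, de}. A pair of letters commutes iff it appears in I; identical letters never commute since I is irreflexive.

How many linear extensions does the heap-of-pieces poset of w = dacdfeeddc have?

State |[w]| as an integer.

720

piece 0:d — minimal
piece 1:a — minimal
piece 2:c rests on {1:a}
piece 3:d rests on {0:d}
piece 4:f rests on {3:d}
piece 5:e rests on {4:f}
piece 6:e rests on {5:e}
piece 7:d rests on {4:f}
piece 8:d rests on {7:d}
piece 9:c rests on {2:c}
minimal pieces: {0:d, 1:a}
ways to finish when only these pieces remain (= sum over removing one remaining piece with nothing left below it):
  1 left: {6}→1  {8}→1  {9}→1
  2 left: {2,9}→1  {5,6}→1  {6,8}→2  {6,9}→2  {7,8}→1  {8,9}→2
  3 left: {1,2,9}→1  {2,6,9}→3  {2,8,9}→3  {5,6,8}→3  {5,6,9}→3  {6,7,8}→3  {6,8,9}→6  {7,8,9}→3
  4 left: {1,2,6,9}→4  {1,2,8,9}→4  {2,5,6,9}→6  {2,6,8,9}→12  {2,7,8,9}→6  {5,6,7,8}→6  {5,6,8,9}→12  {6,7,8,9}→12
  5 left: {1,2,5,6,9}→10  {1,2,6,8,9}→20  {1,2,7,8,9}→10  {2,5,6,8,9}→30  {2,6,7,8,9}→30  {4,5,6,7,8}→6  {5,6,7,8,9}→30
  6 left: {1,2,5,6,8,9}→60  {1,2,6,7,8,9}→60  {2,5,6,7,8,9}→90  {3,4,5,6,7,8}→6  {4,5,6,7,8,9}→36
  7 left: {0,3,4,5,6,7,8}→6  {1,2,5,6,7,8,9}→210  {2,4,5,6,7,8,9}→126  {3,4,5,6,7,8,9}→42
  8 left: {0,3,4,5,6,7,8,9}→48  {1,2,4,5,6,7,8,9}→336  {2,3,4,5,6,7,8,9}→168
  placing 0:d first → 504 extensions
  placing 1:a first → 216 extensions
total linear extensions = 720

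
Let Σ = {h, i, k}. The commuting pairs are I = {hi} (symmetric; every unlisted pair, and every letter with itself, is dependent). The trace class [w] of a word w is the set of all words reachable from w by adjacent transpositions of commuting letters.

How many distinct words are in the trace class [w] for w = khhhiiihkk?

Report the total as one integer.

0(k) covers ∅
1(h) covers 0:k
2(h) covers 1:h
3(h) covers 2:h
4(i) covers 0:k
5(i) covers 4:i
6(i) covers 5:i
7(h) covers 3:h
8(k) covers 6:i, 7:h
9(k) covers 8:k
floor of heap: 0:k
completions by unplaced set U, small U first (add the entries for U minus each lowest piece of U):
  |U|=1: {9}:1
  |U|=2: {8,9}:1
  |U|=3: {6,8,9}:1  {7,8,9}:1
  |U|=4: {3,7,8,9}:1  {5,6,8,9}:1  {6,7,8,9}:2
  |U|=5: {2,3,7,8,9}:1  {3,6,7,8,9}:3  {4,5,6,8,9}:1  {5,6,7,8,9}:3
  |U|=6: {1,2,3,7,8,9}:1  {2,3,6,7,8,9}:4  {3,5,6,7,8,9}:6  {4,5,6,7,8,9}:4
  |U|=7: {1,2,3,6,7,8,9}:5  {2,3,5,6,7,8,9}:10  {3,4,5,6,7,8,9}:10
  |U|=8: {1,2,3,5,6,7,8,9}:15  {2,3,4,5,6,7,8,9}:20
  start at 0(k): 35

35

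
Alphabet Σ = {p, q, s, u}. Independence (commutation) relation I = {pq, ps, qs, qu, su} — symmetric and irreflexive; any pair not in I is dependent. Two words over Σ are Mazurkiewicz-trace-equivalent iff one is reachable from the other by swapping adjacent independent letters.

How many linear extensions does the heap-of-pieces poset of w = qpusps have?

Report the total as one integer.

60

drop 0:q onto floor
drop 1:p onto floor
drop 2:u onto {1:p}
drop 3:s onto floor
drop 4:p onto {2:u}
drop 5:s onto {3:s}
ground layer = {0:q, 1:p, 3:s}
drop-orders for the pieces not yet dropped (sum over which currently-grounded one goes next):
  1 to go: {0} 1  {4} 1  {5} 1
  2 to go: {0,4} 2  {0,5} 2  {2,4} 1  {3,5} 1  {4,5} 2
  3 to go: {0,2,4} 3  {0,3,5} 3  {0,4,5} 6  {1,2,4} 1  {2,4,5} 3  {3,4,5} 3
  4 to go: {0,1,2,4} 4  {0,2,4,5} 12  {0,3,4,5} 12  {1,2,4,5} 4  {2,3,4,5} 6
  if 0:q drops first: 10 orders
  if 1:p drops first: 30 orders
  if 3:s drops first: 20 orders
heap linearizations: 60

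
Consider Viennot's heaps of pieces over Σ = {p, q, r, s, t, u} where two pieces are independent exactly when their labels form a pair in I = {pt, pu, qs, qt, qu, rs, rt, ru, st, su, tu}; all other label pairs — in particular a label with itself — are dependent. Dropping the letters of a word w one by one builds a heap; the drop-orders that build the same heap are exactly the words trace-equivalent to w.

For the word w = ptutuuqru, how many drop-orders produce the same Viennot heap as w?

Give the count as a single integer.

1260

0(p) covers ∅
1(t) covers ∅
2(u) covers ∅
3(t) covers 1:t
4(u) covers 2:u
5(u) covers 4:u
6(q) covers 0:p
7(r) covers 6:q
8(u) covers 5:u
floor of heap: 0:p, 1:t, 2:u
completions by unplaced set U, small U first (add the entries for U minus each lowest piece of U):
  |U|=1: {3}:1  {7}:1  {8}:1
  |U|=2: {1,3}:1  {3,7}:2  {3,8}:2  {5,8}:1  {6,7}:1  {7,8}:2
  |U|=3: {0,6,7}:1  {1,3,7}:3  {1,3,8}:3  {3,5,8}:3  {3,6,7}:3  {3,7,8}:6  {4,5,8}:1  {5,7,8}:3  {6,7,8}:3
  |U|=4: {0,3,6,7}:4  {0,6,7,8}:4  {1,3,5,8}:6  {1,3,6,7}:6  {1,3,7,8}:12  {2,4,5,8}:1  {3,4,5,8}:4  {3,5,7,8}:12  {3,6,7,8}:12  {4,5,7,8}:4  {5,6,7,8}:6
  |U|=5: {0,1,3,6,7}:10  {0,3,6,7,8}:20  {0,5,6,7,8}:10  {1,3,4,5,8}:10  {1,3,5,7,8}:30  {1,3,6,7,8}:30  {2,3,4,5,8}:5  {2,4,5,7,8}:5  {3,4,5,7,8}:20  {3,5,6,7,8}:30  {4,5,6,7,8}:10
  |U|=6: {0,1,3,6,7,8}:60  {0,3,5,6,7,8}:60  {0,4,5,6,7,8}:20  {1,2,3,4,5,8}:15  {1,3,4,5,7,8}:60  {1,3,5,6,7,8}:90  {2,3,4,5,7,8}:30  {2,4,5,6,7,8}:15  {3,4,5,6,7,8}:60
  |U|=7: {0,1,3,5,6,7,8}:210  {0,2,4,5,6,7,8}:35  {0,3,4,5,6,7,8}:140  {1,2,3,4,5,7,8}:105  {1,3,4,5,6,7,8}:210  {2,3,4,5,6,7,8}:105
  start at 0(p): 420
  start at 1(t): 280
  start at 2(u): 560
sum over floor = 1260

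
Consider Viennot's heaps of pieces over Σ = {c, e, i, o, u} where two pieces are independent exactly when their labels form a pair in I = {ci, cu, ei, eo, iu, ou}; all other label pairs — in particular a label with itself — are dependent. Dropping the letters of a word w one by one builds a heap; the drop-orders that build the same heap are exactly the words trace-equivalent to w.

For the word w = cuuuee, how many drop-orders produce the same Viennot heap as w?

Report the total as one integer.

4

#0=c has no predecessor
#1=u has no predecessor
#2=u depends on [1:u]
#3=u depends on [2:u]
#4=e depends on [0:c, 3:u]
#5=e depends on [4:e]
sources: [0:c, 1:u]
N(rest) = Σ N(rest − s) over sources s of rest; N(one piece) = 1:
  size 1 → [5]=1
  size 2 → [4,5]=1
  size 3 → [0,4,5]=1  [3,4,5]=1
  size 4 → [0,3,4,5]=2  [2,3,4,5]=1
  first=0(c) contributes 1
  first=1(u) contributes 3
|[w]| = 4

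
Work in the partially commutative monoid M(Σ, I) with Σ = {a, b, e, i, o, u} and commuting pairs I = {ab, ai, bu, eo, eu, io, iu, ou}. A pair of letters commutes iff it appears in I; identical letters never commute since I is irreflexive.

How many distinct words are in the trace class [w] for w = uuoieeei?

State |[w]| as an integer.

168

piece 0:u — minimal
piece 1:u rests on {0:u}
piece 2:o — minimal
piece 3:i — minimal
piece 4:e rests on {3:i}
piece 5:e rests on {4:e}
piece 6:e rests on {5:e}
piece 7:i rests on {6:e}
minimal pieces: {0:u, 2:o, 3:i}
ways to finish when only these pieces remain (= sum over removing one remaining piece with nothing left below it):
  1 left: {1}→1  {2}→1  {7}→1
  2 left: {0,1}→1  {1,2}→2  {1,7}→2  {2,7}→2  {6,7}→1
  3 left: {0,1,2}→3  {0,1,7}→3  {1,2,7}→6  {1,6,7}→3  {2,6,7}→3  {5,6,7}→1
  4 left: {0,1,2,7}→12  {0,1,6,7}→6  {1,2,6,7}→12  {1,5,6,7}→4  {2,5,6,7}→4  {4,5,6,7}→1
  5 left: {0,1,2,6,7}→30  {0,1,5,6,7}→10  {1,2,5,6,7}→20  {1,4,5,6,7}→5  {2,4,5,6,7}→5  {3,4,5,6,7}→1
  6 left: {0,1,2,5,6,7}→60  {0,1,4,5,6,7}→15  {1,2,4,5,6,7}→30  {1,3,4,5,6,7}→6  {2,3,4,5,6,7}→6
  placing 0:u first → 42 extensions
  placing 2:o first → 21 extensions
  placing 3:i first → 105 extensions
total linear extensions = 168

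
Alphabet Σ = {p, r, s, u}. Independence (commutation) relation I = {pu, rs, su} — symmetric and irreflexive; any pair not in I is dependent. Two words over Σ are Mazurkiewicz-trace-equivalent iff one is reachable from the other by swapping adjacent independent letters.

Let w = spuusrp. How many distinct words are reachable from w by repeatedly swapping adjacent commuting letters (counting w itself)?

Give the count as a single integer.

0(s) covers ∅
1(p) covers 0:s
2(u) covers ∅
3(u) covers 2:u
4(s) covers 1:p
5(r) covers 1:p, 3:u
6(p) covers 4:s, 5:r
floor of heap: 0:s, 2:u
completions by unplaced set U, small U first (add the entries for U minus each lowest piece of U):
  |U|=1: {6}:1
  |U|=2: {4,6}:1  {5,6}:1
  |U|=3: {3,5,6}:1  {4,5,6}:2
  |U|=4: {1,4,5,6}:2  {2,3,5,6}:1  {3,4,5,6}:3
  |U|=5: {0,1,4,5,6}:2  {1,3,4,5,6}:5  {2,3,4,5,6}:4
  start at 0(s): 9
  start at 2(u): 7
sum over floor = 16

16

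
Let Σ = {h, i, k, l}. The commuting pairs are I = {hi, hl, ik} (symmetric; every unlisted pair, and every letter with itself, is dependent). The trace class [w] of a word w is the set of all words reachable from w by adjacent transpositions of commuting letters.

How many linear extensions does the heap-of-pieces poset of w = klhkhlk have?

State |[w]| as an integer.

4

#0=k has no predecessor
#1=l depends on [0:k]
#2=h depends on [0:k]
#3=k depends on [1:l, 2:h]
#4=h depends on [3:k]
#5=l depends on [3:k]
#6=k depends on [4:h, 5:l]
sources: [0:k]
N(rest) = Σ N(rest − s) over sources s of rest; N(one piece) = 1:
  size 1 → [6]=1
  size 2 → [4,6]=1  [5,6]=1
  size 3 → [4,5,6]=2
  size 4 → [3,4,5,6]=2
  size 5 → [1,3,4,5,6]=2  [2,3,4,5,6]=2
  first=0(k) contributes 4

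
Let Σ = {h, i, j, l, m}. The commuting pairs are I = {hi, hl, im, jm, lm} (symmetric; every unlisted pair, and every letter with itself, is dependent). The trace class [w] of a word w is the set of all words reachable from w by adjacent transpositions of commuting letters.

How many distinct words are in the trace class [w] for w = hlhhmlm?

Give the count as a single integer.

21

piece 0:h — minimal
piece 1:l — minimal
piece 2:h rests on {0:h}
piece 3:h rests on {2:h}
piece 4:m rests on {3:h}
piece 5:l rests on {1:l}
piece 6:m rests on {4:m}
minimal pieces: {0:h, 1:l}
ways to finish when only these pieces remain (= sum over removing one remaining piece with nothing left below it):
  1 left: {5}→1  {6}→1
  2 left: {1,5}→1  {4,6}→1  {5,6}→2
  3 left: {1,5,6}→3  {3,4,6}→1  {4,5,6}→3
  4 left: {1,4,5,6}→6  {2,3,4,6}→1  {3,4,5,6}→4
  5 left: {0,2,3,4,6}→1  {1,3,4,5,6}→10  {2,3,4,5,6}→5
  placing 0:h first → 15 extensions
  placing 1:l first → 6 extensions
total linear extensions = 21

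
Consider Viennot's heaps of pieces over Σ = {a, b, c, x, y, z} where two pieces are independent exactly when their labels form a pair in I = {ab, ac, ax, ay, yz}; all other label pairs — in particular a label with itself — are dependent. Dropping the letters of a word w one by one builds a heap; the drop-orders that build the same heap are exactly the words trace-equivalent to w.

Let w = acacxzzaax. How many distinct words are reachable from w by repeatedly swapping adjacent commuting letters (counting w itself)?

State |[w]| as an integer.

piece 0:a — minimal
piece 1:c — minimal
piece 2:a rests on {0:a}
piece 3:c rests on {1:c}
piece 4:x rests on {3:c}
piece 5:z rests on {2:a, 4:x}
piece 6:z rests on {5:z}
piece 7:a rests on {6:z}
piece 8:a rests on {7:a}
piece 9:x rests on {6:z}
minimal pieces: {0:a, 1:c}
ways to finish when only these pieces remain (= sum over removing one remaining piece with nothing left below it):
  1 left: {8}→1  {9}→1
  2 left: {7,8}→1  {8,9}→2
  3 left: {7,8,9}→3
  4 left: {6,7,8,9}→3
  5 left: {5,6,7,8,9}→3
  6 left: {2,5,6,7,8,9}→3  {4,5,6,7,8,9}→3
  7 left: {0,2,5,6,7,8,9}→3  {2,4,5,6,7,8,9}→6  {3,4,5,6,7,8,9}→3
  8 left: {0,2,4,5,6,7,8,9}→9  {1,3,4,5,6,7,8,9}→3  {2,3,4,5,6,7,8,9}→9
  placing 0:a first → 12 extensions
  placing 1:c first → 18 extensions
total linear extensions = 30

30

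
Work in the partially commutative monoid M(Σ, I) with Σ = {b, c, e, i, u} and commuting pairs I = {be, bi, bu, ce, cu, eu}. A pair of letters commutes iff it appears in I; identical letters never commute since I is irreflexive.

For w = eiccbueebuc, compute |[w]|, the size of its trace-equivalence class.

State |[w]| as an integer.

#0=e has no predecessor
#1=i depends on [0:e]
#2=c depends on [1:i]
#3=c depends on [2:c]
#4=b depends on [3:c]
#5=u depends on [1:i]
#6=e depends on [1:i]
#7=e depends on [6:e]
#8=b depends on [4:b]
#9=u depends on [5:u]
#10=c depends on [8:b]
sources: [0:e]
N(rest) = Σ N(rest − s) over sources s of rest; N(one piece) = 1:
  size 1 → [7]=1  [9]=1  [10]=1
  size 2 → [5,9]=1  [6,7]=1  [7,9]=2  [7,10]=2  [8,10]=1  [9,10]=2
  size 3 → [4,8,10]=1  [5,7,9]=3  [5,9,10]=3  [6,7,9]=3  [6,7,10]=3  [7,8,10]=3  [7,9,10]=6  [8,9,10]=3
  size 4 → [3,4,8,10]=1  [4,7,8,10]=4  [4,8,9,10]=4  [5,6,7,9]=6  [5,7,9,10]=12  [5,8,9,10]=6  [6,7,8,10]=6  [6,7,9,10]=12  [7,8,9,10]=12
  size 5 → [2,3,4,8,10]=1  [3,4,7,8,10]=5  [3,4,8,9,10]=5  [4,5,8,9,10]=10  [4,6,7,8,10]=10  [4,7,8,9,10]=20  [5,6,7,9,10]=30  [5,7,8,9,10]=30  [6,7,8,9,10]=30
  size 6 → [2,3,4,7,8,10]=6  [2,3,4,8,9,10]=6  [3,4,5,8,9,10]=15  [3,4,6,7,8,10]=15  [3,4,7,8,9,10]=30  [4,5,7,8,9,10]=60  [4,6,7,8,9,10]=60  [5,6,7,8,9,10]=90
  size 7 → [2,3,4,5,8,9,10]=21  [2,3,4,6,7,8,10]=21  [2,3,4,7,8,9,10]=42  [3,4,5,7,8,9,10]=105  [3,4,6,7,8,9,10]=105  [4,5,6,7,8,9,10]=210
  size 8 → [2,3,4,5,7,8,9,10]=168  [2,3,4,6,7,8,9,10]=168  [3,4,5,6,7,8,9,10]=420
  size 9 → [2,3,4,5,6,7,8,9,10]=756
  first=0(e) contributes 756

756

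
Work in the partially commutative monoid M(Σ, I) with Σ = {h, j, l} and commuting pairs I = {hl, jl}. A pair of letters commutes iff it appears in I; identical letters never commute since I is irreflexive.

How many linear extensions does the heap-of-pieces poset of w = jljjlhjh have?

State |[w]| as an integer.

28

drop 0:j onto floor
drop 1:l onto floor
drop 2:j onto {0:j}
drop 3:j onto {2:j}
drop 4:l onto {1:l}
drop 5:h onto {3:j}
drop 6:j onto {5:h}
drop 7:h onto {6:j}
ground layer = {0:j, 1:l}
drop-orders for the pieces not yet dropped (sum over which currently-grounded one goes next):
  1 to go: {4} 1  {7} 1
  2 to go: {1,4} 1  {4,7} 2  {6,7} 1
  3 to go: {1,4,7} 3  {4,6,7} 3  {5,6,7} 1
  4 to go: {1,4,6,7} 6  {3,5,6,7} 1  {4,5,6,7} 4
  5 to go: {1,4,5,6,7} 10  {2,3,5,6,7} 1  {3,4,5,6,7} 5
  6 to go: {0,2,3,5,6,7} 1  {1,3,4,5,6,7} 15  {2,3,4,5,6,7} 6
  if 0:j drops first: 21 orders
  if 1:l drops first: 7 orders
heap linearizations: 28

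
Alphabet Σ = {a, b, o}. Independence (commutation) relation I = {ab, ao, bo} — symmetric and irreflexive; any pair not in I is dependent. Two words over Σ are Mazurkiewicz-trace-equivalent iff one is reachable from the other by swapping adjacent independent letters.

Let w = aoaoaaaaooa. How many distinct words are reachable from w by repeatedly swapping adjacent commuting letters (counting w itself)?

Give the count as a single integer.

piece 0:a — minimal
piece 1:o — minimal
piece 2:a rests on {0:a}
piece 3:o rests on {1:o}
piece 4:a rests on {2:a}
piece 5:a rests on {4:a}
piece 6:a rests on {5:a}
piece 7:a rests on {6:a}
piece 8:o rests on {3:o}
piece 9:o rests on {8:o}
piece 10:a rests on {7:a}
minimal pieces: {0:a, 1:o}
ways to finish when only these pieces remain (= sum over removing one remaining piece with nothing left below it):
  1 left: {9}→1  {10}→1
  2 left: {7,10}→1  {8,9}→1  {9,10}→2
  3 left: {3,8,9}→1  {6,7,10}→1  {7,9,10}→3  {8,9,10}→3
  4 left: {1,3,8,9}→1  {3,8,9,10}→4  {5,6,7,10}→1  {6,7,9,10}→4  {7,8,9,10}→6
  5 left: {1,3,8,9,10}→5  {3,7,8,9,10}→10  {4,5,6,7,10}→1  {5,6,7,9,10}→5  {6,7,8,9,10}→10
  6 left: {1,3,7,8,9,10}→15  {2,4,5,6,7,10}→1  {3,6,7,8,9,10}→20  {4,5,6,7,9,10}→6  {5,6,7,8,9,10}→15
  7 left: {0,2,4,5,6,7,10}→1  {1,3,6,7,8,9,10}→35  {2,4,5,6,7,9,10}→7  {3,5,6,7,8,9,10}→35  {4,5,6,7,8,9,10}→21
  8 left: {0,2,4,5,6,7,9,10}→8  {1,3,5,6,7,8,9,10}→70  {2,4,5,6,7,8,9,10}→28  {3,4,5,6,7,8,9,10}→56
  9 left: {0,2,4,5,6,7,8,9,10}→36  {1,3,4,5,6,7,8,9,10}→126  {2,3,4,5,6,7,8,9,10}→84
  placing 0:a first → 210 extensions
  placing 1:o first → 120 extensions
total linear extensions = 330

330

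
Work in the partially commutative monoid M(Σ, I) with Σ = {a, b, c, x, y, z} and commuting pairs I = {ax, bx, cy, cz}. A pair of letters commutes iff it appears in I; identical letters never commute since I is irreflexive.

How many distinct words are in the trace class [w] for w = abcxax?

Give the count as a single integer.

3

0(a) covers ∅
1(b) covers 0:a
2(c) covers 1:b
3(x) covers 2:c
4(a) covers 2:c
5(x) covers 3:x
floor of heap: 0:a
completions by unplaced set U, small U first (add the entries for U minus each lowest piece of U):
  |U|=1: {4}:1  {5}:1
  |U|=2: {3,5}:1  {4,5}:2
  |U|=3: {3,4,5}:3
  |U|=4: {2,3,4,5}:3
  start at 0(a): 3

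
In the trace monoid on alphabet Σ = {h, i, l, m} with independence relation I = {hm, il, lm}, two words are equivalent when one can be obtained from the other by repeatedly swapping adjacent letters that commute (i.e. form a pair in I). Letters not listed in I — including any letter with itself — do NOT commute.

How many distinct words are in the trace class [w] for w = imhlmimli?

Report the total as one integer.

#0=i has no predecessor
#1=m depends on [0:i]
#2=h depends on [0:i]
#3=l depends on [2:h]
#4=m depends on [1:m]
#5=i depends on [2:h, 4:m]
#6=m depends on [5:i]
#7=l depends on [3:l]
#8=i depends on [6:m]
sources: [0:i]
N(rest) = Σ N(rest − s) over sources s of rest; N(one piece) = 1:
  size 1 → [7]=1  [8]=1
  size 2 → [3,7]=1  [6,8]=1  [7,8]=2
  size 3 → [3,7,8]=3  [5,6,8]=1  [6,7,8]=3
  size 4 → [3,6,7,8]=6  [4,5,6,8]=1  [5,6,7,8]=4
  size 5 → [1,4,5,6,8]=1  [3,5,6,7,8]=10  [4,5,6,7,8]=5
  size 6 → [1,4,5,6,7,8]=6  [2,3,5,6,7,8]=10  [3,4,5,6,7,8]=15
  size 7 → [1,3,4,5,6,7,8]=21  [2,3,4,5,6,7,8]=25
  first=0(i) contributes 46

46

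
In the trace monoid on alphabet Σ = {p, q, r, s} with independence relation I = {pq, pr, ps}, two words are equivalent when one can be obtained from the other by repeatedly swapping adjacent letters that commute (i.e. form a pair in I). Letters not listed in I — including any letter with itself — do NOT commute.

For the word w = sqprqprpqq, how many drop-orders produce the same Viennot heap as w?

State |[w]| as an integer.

drop 0:s onto floor
drop 1:q onto {0:s}
drop 2:p onto floor
drop 3:r onto {1:q}
drop 4:q onto {3:r}
drop 5:p onto {2:p}
drop 6:r onto {4:q}
drop 7:p onto {5:p}
drop 8:q onto {6:r}
drop 9:q onto {8:q}
ground layer = {0:s, 2:p}
drop-orders for the pieces not yet dropped (sum over which currently-grounded one goes next):
  1 to go: {7} 1  {9} 1
  2 to go: {5,7} 1  {7,9} 2  {8,9} 1
  3 to go: {2,5,7} 1  {5,7,9} 3  {6,8,9} 1  {7,8,9} 3
  4 to go: {2,5,7,9} 4  {4,6,8,9} 1  {5,7,8,9} 6  {6,7,8,9} 4
  5 to go: {2,5,7,8,9} 10  {3,4,6,8,9} 1  {4,6,7,8,9} 5  {5,6,7,8,9} 10
  6 to go: {1,3,4,6,8,9} 1  {2,5,6,7,8,9} 20  {3,4,6,7,8,9} 6  {4,5,6,7,8,9} 15
  7 to go: {0,1,3,4,6,8,9} 1  {1,3,4,6,7,8,9} 7  {2,4,5,6,7,8,9} 35  {3,4,5,6,7,8,9} 21
  8 to go: {0,1,3,4,6,7,8,9} 8  {1,3,4,5,6,7,8,9} 28  {2,3,4,5,6,7,8,9} 56
  if 0:s drops first: 84 orders
  if 2:p drops first: 36 orders
heap linearizations: 120

120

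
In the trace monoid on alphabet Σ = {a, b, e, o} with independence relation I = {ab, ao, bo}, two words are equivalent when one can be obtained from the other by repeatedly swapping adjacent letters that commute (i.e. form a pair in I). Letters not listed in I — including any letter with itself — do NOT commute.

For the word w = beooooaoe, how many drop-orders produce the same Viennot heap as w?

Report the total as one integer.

6

#0=b has no predecessor
#1=e depends on [0:b]
#2=o depends on [1:e]
#3=o depends on [2:o]
#4=o depends on [3:o]
#5=o depends on [4:o]
#6=a depends on [1:e]
#7=o depends on [5:o]
#8=e depends on [6:a, 7:o]
sources: [0:b]
N(rest) = Σ N(rest − s) over sources s of rest; N(one piece) = 1:
  size 1 → [8]=1
  size 2 → [6,8]=1  [7,8]=1
  size 3 → [5,7,8]=1  [6,7,8]=2
  size 4 → [4,5,7,8]=1  [5,6,7,8]=3
  size 5 → [3,4,5,7,8]=1  [4,5,6,7,8]=4
  size 6 → [2,3,4,5,7,8]=1  [3,4,5,6,7,8]=5
  size 7 → [2,3,4,5,6,7,8]=6
  first=0(b) contributes 6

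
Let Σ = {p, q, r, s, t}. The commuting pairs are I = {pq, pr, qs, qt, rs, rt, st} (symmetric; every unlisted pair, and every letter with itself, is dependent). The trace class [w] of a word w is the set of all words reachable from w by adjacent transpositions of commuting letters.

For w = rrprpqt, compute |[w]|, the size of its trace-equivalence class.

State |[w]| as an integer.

piece 0:r — minimal
piece 1:r rests on {0:r}
piece 2:p — minimal
piece 3:r rests on {1:r}
piece 4:p rests on {2:p}
piece 5:q rests on {3:r}
piece 6:t rests on {4:p}
minimal pieces: {0:r, 2:p}
ways to finish when only these pieces remain (= sum over removing one remaining piece with nothing left below it):
  1 left: {5}→1  {6}→1
  2 left: {3,5}→1  {4,6}→1  {5,6}→2
  3 left: {1,3,5}→1  {2,4,6}→1  {3,5,6}→3  {4,5,6}→3
  4 left: {0,1,3,5}→1  {1,3,5,6}→4  {2,4,5,6}→4  {3,4,5,6}→6
  5 left: {0,1,3,5,6}→5  {1,3,4,5,6}→10  {2,3,4,5,6}→10
  placing 0:r first → 20 extensions
  placing 2:p first → 15 extensions
total linear extensions = 35

35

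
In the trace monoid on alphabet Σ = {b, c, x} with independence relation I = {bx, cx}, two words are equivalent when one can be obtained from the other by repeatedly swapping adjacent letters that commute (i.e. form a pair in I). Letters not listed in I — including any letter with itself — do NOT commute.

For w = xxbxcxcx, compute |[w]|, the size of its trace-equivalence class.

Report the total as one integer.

56

drop 0:x onto floor
drop 1:x onto {0:x}
drop 2:b onto floor
drop 3:x onto {1:x}
drop 4:c onto {2:b}
drop 5:x onto {3:x}
drop 6:c onto {4:c}
drop 7:x onto {5:x}
ground layer = {0:x, 2:b}
drop-orders for the pieces not yet dropped (sum over which currently-grounded one goes next):
  1 to go: {6} 1  {7} 1
  2 to go: {4,6} 1  {5,7} 1  {6,7} 2
  3 to go: {2,4,6} 1  {3,5,7} 1  {4,6,7} 3  {5,6,7} 3
  4 to go: {1,3,5,7} 1  {2,4,6,7} 4  {3,5,6,7} 4  {4,5,6,7} 6
  5 to go: {0,1,3,5,7} 1  {1,3,5,6,7} 5  {2,4,5,6,7} 10  {3,4,5,6,7} 10
  6 to go: {0,1,3,5,6,7} 6  {1,3,4,5,6,7} 15  {2,3,4,5,6,7} 20
  if 0:x drops first: 35 orders
  if 2:b drops first: 21 orders
heap linearizations: 56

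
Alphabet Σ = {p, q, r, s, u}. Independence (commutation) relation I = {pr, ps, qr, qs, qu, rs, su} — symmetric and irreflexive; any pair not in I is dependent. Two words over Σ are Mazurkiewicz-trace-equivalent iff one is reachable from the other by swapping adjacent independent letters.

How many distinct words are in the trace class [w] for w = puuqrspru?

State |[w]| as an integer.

108

drop 0:p onto floor
drop 1:u onto {0:p}
drop 2:u onto {1:u}
drop 3:q onto {0:p}
drop 4:r onto {2:u}
drop 5:s onto floor
drop 6:p onto {2:u, 3:q}
drop 7:r onto {4:r}
drop 8:u onto {6:p, 7:r}
ground layer = {0:p, 5:s}
drop-orders for the pieces not yet dropped (sum over which currently-grounded one goes next):
  1 to go: {5} 1  {8} 1
  2 to go: {5,8} 2  {6,8} 1  {7,8} 1
  3 to go: {3,6,8} 1  {4,7,8} 1  {5,6,8} 3  {5,7,8} 3  {6,7,8} 2
  4 to go: {3,5,6,8} 4  {3,6,7,8} 3  {4,5,7,8} 4  {4,6,7,8} 3  {5,6,7,8} 8
  5 to go: {2,4,6,7,8} 3  {3,4,6,7,8} 6  {3,5,6,7,8} 15  {4,5,6,7,8} 15
  6 to go: {1,2,4,6,7,8} 3  {2,3,4,6,7,8} 9  {2,4,5,6,7,8} 18  {3,4,5,6,7,8} 36
  7 to go: {1,2,3,4,6,7,8} 12  {1,2,4,5,6,7,8} 21  {2,3,4,5,6,7,8} 63
  if 0:p drops first: 96 orders
  if 5:s drops first: 12 orders
heap linearizations: 108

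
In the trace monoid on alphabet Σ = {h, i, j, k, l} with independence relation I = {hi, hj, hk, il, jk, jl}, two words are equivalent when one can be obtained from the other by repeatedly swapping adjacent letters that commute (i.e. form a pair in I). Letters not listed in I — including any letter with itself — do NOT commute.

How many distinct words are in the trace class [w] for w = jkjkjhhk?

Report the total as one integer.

560

0(j) covers ∅
1(k) covers ∅
2(j) covers 0:j
3(k) covers 1:k
4(j) covers 2:j
5(h) covers ∅
6(h) covers 5:h
7(k) covers 3:k
floor of heap: 0:j, 1:k, 5:h
completions by unplaced set U, small U first (add the entries for U minus each lowest piece of U):
  |U|=1: {4}:1  {6}:1  {7}:1
  |U|=2: {2,4}:1  {3,7}:1  {4,6}:2  {4,7}:2  {5,6}:1  {6,7}:2
  |U|=3: {0,2,4}:1  {1,3,7}:1  {2,4,6}:3  {2,4,7}:3  {3,4,7}:3  {3,6,7}:3  {4,5,6}:3  {4,6,7}:6  {5,6,7}:3
  |U|=4: {0,2,4,6}:4  {0,2,4,7}:4  {1,3,4,7}:4  {1,3,6,7}:4  {2,3,4,7}:6  {2,4,5,6}:6  {2,4,6,7}:12  {3,4,6,7}:12  {3,5,6,7}:6  {4,5,6,7}:12
  |U|=5: {0,2,3,4,7}:10  {0,2,4,5,6}:10  {0,2,4,6,7}:20  {1,2,3,4,7}:10  {1,3,4,6,7}:20  {1,3,5,6,7}:10  {2,3,4,6,7}:30  {2,4,5,6,7}:30  {3,4,5,6,7}:30
  |U|=6: {0,1,2,3,4,7}:20  {0,2,3,4,6,7}:60  {0,2,4,5,6,7}:60  {1,2,3,4,6,7}:60  {1,3,4,5,6,7}:60  {2,3,4,5,6,7}:90
  start at 0(j): 210
  start at 1(k): 210
  start at 5(h): 140
sum over floor = 560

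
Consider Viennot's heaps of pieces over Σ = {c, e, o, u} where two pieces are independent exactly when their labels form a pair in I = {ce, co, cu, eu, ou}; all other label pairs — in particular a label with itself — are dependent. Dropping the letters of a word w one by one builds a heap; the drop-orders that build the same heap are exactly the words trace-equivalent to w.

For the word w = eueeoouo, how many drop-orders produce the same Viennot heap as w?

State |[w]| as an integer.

0(e) covers ∅
1(u) covers ∅
2(e) covers 0:e
3(e) covers 2:e
4(o) covers 3:e
5(o) covers 4:o
6(u) covers 1:u
7(o) covers 5:o
floor of heap: 0:e, 1:u
completions by unplaced set U, small U first (add the entries for U minus each lowest piece of U):
  |U|=1: {6}:1  {7}:1
  |U|=2: {1,6}:1  {5,7}:1  {6,7}:2
  |U|=3: {1,6,7}:3  {4,5,7}:1  {5,6,7}:3
  |U|=4: {1,5,6,7}:6  {3,4,5,7}:1  {4,5,6,7}:4
  |U|=5: {1,4,5,6,7}:10  {2,3,4,5,7}:1  {3,4,5,6,7}:5
  |U|=6: {0,2,3,4,5,7}:1  {1,3,4,5,6,7}:15  {2,3,4,5,6,7}:6
  start at 0(e): 21
  start at 1(u): 7
sum over floor = 28

28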